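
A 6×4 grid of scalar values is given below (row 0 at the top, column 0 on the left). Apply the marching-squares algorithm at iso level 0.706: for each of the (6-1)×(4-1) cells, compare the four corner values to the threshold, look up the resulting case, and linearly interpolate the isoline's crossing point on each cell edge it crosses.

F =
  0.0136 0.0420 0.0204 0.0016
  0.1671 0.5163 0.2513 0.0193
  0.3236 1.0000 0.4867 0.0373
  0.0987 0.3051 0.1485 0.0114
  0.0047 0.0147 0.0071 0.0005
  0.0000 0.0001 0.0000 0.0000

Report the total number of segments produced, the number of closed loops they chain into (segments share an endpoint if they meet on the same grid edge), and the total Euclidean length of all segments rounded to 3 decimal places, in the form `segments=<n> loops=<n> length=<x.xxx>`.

segments=4 loops=1 length=2.901

cell (1,0): code 0100 → (1.392,1.000)–(2.000,0.565)
cell (1,1): code 1000 → (2.000,1.573)–(1.392,1.000)
cell (2,0): code 0010 → (2.000,0.565)–(2.423,1.000)
cell (2,1): code 0001 → (2.423,1.000)–(2.000,1.573)
total: 4 segments, chained into 1 closed loop(s), length Σ = 2.901047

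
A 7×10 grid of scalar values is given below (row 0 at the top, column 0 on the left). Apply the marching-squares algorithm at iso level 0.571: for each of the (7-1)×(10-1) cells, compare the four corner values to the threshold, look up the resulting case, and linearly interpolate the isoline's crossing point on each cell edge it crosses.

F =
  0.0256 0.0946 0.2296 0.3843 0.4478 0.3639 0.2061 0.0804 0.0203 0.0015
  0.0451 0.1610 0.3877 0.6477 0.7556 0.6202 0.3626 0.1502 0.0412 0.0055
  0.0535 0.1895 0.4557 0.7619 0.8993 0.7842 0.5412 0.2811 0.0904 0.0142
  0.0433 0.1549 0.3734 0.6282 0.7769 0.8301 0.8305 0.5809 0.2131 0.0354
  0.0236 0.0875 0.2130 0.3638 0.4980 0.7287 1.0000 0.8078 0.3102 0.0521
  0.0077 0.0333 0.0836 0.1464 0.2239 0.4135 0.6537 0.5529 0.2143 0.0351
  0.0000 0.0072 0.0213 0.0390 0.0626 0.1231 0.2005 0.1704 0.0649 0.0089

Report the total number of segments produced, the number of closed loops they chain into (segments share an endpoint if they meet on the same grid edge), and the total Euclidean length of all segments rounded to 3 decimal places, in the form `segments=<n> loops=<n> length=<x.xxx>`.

segments=20 loops=1 length=14.763

cell (0,2): code 0100 → (0.709,3.000)–(1.000,2.705)
cell (0,3): code 1100 → (0.400,4.000)–(0.709,3.000)
cell (0,4): code 1100 → (0.808,5.000)–(0.400,4.000)
cell (0,5): code 1000 → (1.000,5.191)–(0.808,5.000)
cell (1,2): code 0110 → (1.000,2.705)–(2.000,2.377)
cell (1,5): code 1001 → (2.000,5.877)–(1.000,5.191)
cell (2,2): code 0110 → (2.000,2.377)–(3.000,2.776)
cell (2,5): code 1101 → (2.103,6.000)–(2.000,5.877)
cell (2,6): code 1100 → (2.967,7.000)–(2.103,6.000)
cell (2,7): code 1000 → (3.000,7.027)–(2.967,7.000)
cell (3,2): code 0010 → (3.000,2.776)–(3.216,3.000)
cell (3,3): code 0011 → (3.216,3.000)–(3.738,4.000)
cell (3,4): code 0111 → (3.738,4.000)–(4.000,4.316)
cell (3,7): code 1001 → (4.000,7.476)–(3.000,7.027)
cell (4,4): code 0010 → (4.000,4.316)–(4.500,5.000)
cell (4,5): code 0111 → (4.500,5.000)–(5.000,5.656)
cell (4,6): code 1011 → (5.000,6.820)–(4.929,7.000)
cell (4,7): code 0001 → (4.929,7.000)–(4.000,7.476)
cell (5,5): code 0010 → (5.000,5.656)–(5.182,6.000)
cell (5,6): code 0001 → (5.182,6.000)–(5.000,6.820)
total: 20 segments, chained into 1 closed loop(s), length Σ = 14.763273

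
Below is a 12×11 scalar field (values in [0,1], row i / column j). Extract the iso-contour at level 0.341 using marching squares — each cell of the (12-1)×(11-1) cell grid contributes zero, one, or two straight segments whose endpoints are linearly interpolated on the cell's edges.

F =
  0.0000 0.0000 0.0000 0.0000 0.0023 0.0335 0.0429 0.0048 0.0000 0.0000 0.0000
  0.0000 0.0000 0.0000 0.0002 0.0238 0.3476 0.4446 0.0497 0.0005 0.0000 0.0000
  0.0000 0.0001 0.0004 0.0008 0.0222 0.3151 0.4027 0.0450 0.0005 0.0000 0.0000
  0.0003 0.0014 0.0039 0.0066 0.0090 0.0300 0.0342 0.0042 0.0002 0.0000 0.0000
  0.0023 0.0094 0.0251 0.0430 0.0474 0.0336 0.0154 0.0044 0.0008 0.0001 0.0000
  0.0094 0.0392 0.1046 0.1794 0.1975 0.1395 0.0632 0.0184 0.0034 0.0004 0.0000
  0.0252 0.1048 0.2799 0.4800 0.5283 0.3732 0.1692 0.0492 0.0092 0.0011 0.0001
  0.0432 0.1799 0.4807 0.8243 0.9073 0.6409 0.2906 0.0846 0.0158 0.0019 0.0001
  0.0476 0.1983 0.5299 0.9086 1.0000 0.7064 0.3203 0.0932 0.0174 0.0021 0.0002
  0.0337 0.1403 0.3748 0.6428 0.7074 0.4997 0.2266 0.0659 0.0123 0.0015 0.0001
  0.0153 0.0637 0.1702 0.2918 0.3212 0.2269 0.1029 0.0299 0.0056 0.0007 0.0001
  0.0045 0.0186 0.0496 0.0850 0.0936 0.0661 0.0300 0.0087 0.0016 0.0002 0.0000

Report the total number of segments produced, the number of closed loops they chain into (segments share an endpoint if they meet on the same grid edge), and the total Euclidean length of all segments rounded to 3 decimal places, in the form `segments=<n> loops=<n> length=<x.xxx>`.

cell (0,4): code 0100 → (0.979,5.000)–(1.000,4.980)
cell (0,5): code 1100 → (0.742,6.000)–(0.979,5.000)
cell (0,6): code 1000 → (1.000,6.262)–(0.742,6.000)
cell (1,4): code 0010 → (1.000,4.980)–(1.203,5.000)
cell (1,5): code 0111 → (1.203,5.000)–(2.000,5.296)
cell (1,6): code 1001 → (2.000,6.172)–(1.000,6.262)
cell (2,5): code 0010 → (2.000,5.296)–(2.167,6.000)
cell (2,6): code 0001 → (2.167,6.000)–(2.000,6.172)
cell (5,2): code 0100 → (5.538,3.000)–(6.000,2.305)
cell (5,3): code 1100 → (5.434,4.000)–(5.538,3.000)
cell (5,4): code 1100 → (5.862,5.000)–(5.434,4.000)
cell (5,5): code 1000 → (6.000,5.158)–(5.862,5.000)
cell (6,1): code 0100 → (6.304,2.000)–(7.000,1.536)
cell (6,2): code 1110 → (6.000,2.305)–(6.304,2.000)
cell (6,5): code 1001 → (7.000,5.856)–(6.000,5.158)
cell (7,1): code 0110 → (7.000,1.536)–(8.000,1.430)
cell (7,5): code 1001 → (8.000,5.946)–(7.000,5.856)
cell (8,1): code 0110 → (8.000,1.430)–(9.000,1.856)
cell (8,5): code 1001 → (9.000,5.581)–(8.000,5.946)
cell (9,1): code 0010 → (9.000,1.856)–(9.165,2.000)
cell (9,2): code 0011 → (9.165,2.000)–(9.860,3.000)
cell (9,3): code 0011 → (9.860,3.000)–(9.949,4.000)
cell (9,4): code 0011 → (9.949,4.000)–(9.582,5.000)
cell (9,5): code 0001 → (9.582,5.000)–(9.000,5.581)
total: 24 segments, chained into 2 closed loop(s), length Σ = 18.561065

segments=24 loops=2 length=18.561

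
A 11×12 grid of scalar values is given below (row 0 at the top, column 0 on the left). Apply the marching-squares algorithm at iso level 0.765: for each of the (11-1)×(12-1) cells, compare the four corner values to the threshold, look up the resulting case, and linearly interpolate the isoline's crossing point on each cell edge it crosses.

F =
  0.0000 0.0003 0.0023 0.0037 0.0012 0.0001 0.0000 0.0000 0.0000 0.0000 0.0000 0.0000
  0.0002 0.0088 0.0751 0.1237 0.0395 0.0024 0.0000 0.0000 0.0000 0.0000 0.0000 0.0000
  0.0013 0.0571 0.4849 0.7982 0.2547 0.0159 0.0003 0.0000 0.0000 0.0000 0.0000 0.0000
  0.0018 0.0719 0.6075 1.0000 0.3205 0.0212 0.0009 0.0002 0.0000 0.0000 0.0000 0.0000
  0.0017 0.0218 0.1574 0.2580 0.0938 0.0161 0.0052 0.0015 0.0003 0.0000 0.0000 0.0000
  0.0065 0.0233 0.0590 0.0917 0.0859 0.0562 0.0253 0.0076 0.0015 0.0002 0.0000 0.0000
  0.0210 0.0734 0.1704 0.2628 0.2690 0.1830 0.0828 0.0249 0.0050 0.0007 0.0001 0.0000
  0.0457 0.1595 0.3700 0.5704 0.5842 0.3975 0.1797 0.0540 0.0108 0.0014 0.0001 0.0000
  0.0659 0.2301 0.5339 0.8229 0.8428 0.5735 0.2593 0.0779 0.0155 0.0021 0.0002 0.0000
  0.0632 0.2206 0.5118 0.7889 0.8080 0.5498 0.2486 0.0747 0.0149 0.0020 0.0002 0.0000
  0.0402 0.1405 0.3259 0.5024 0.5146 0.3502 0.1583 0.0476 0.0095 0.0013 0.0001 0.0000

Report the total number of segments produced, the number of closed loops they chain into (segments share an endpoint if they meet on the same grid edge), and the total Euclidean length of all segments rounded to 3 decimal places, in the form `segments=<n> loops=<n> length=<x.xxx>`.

segments=14 loops=2 length=8.578

cell (1,2): code 0100 → (1.951,3.000)–(2.000,2.894)
cell (1,3): code 1000 → (2.000,3.061)–(1.951,3.000)
cell (2,2): code 0110 → (2.000,2.894)–(3.000,2.401)
cell (2,3): code 1001 → (3.000,3.346)–(2.000,3.061)
cell (3,2): code 0010 → (3.000,2.401)–(3.317,3.000)
cell (3,3): code 0001 → (3.317,3.000)–(3.000,3.346)
cell (7,2): code 0100 → (7.771,3.000)–(8.000,2.800)
cell (7,3): code 1100 → (7.699,4.000)–(7.771,3.000)
cell (7,4): code 1000 → (8.000,4.289)–(7.699,4.000)
cell (8,2): code 0110 → (8.000,2.800)–(9.000,2.914)
cell (8,4): code 1001 → (9.000,4.167)–(8.000,4.289)
cell (9,2): code 0010 → (9.000,2.914)–(9.083,3.000)
cell (9,3): code 0011 → (9.083,3.000)–(9.147,4.000)
cell (9,4): code 0001 → (9.147,4.000)–(9.000,4.167)
total: 14 segments, chained into 2 closed loop(s), length Σ = 8.578067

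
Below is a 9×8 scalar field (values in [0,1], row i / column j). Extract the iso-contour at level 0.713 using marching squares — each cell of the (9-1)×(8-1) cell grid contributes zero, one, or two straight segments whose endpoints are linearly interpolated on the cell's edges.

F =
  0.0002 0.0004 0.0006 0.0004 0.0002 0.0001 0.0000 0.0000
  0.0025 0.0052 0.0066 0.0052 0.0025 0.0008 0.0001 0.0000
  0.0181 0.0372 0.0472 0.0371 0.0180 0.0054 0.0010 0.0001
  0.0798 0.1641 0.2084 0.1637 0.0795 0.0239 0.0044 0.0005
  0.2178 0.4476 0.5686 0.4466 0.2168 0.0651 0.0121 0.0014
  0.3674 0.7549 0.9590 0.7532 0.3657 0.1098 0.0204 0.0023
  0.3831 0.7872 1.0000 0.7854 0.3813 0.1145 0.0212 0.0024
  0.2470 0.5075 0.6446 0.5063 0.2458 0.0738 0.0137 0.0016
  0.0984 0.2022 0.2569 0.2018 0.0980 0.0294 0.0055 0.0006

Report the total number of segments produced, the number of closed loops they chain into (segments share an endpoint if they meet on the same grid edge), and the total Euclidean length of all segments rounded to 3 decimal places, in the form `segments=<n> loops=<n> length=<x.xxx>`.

segments=10 loops=1 length=7.496

cell (4,0): code 0100 → (4.864,1.000)–(5.000,0.892)
cell (4,1): code 1100 → (4.370,2.000)–(4.864,1.000)
cell (4,2): code 1100 → (4.869,3.000)–(4.370,2.000)
cell (4,3): code 1000 → (5.000,3.104)–(4.869,3.000)
cell (5,0): code 0110 → (5.000,0.892)–(6.000,0.816)
cell (5,3): code 1001 → (6.000,3.179)–(5.000,3.104)
cell (6,0): code 0010 → (6.000,0.816)–(6.265,1.000)
cell (6,1): code 0011 → (6.265,1.000)–(6.808,2.000)
cell (6,2): code 0011 → (6.808,2.000)–(6.259,3.000)
cell (6,3): code 0001 → (6.259,3.000)–(6.000,3.179)
total: 10 segments, chained into 1 closed loop(s), length Σ = 7.495581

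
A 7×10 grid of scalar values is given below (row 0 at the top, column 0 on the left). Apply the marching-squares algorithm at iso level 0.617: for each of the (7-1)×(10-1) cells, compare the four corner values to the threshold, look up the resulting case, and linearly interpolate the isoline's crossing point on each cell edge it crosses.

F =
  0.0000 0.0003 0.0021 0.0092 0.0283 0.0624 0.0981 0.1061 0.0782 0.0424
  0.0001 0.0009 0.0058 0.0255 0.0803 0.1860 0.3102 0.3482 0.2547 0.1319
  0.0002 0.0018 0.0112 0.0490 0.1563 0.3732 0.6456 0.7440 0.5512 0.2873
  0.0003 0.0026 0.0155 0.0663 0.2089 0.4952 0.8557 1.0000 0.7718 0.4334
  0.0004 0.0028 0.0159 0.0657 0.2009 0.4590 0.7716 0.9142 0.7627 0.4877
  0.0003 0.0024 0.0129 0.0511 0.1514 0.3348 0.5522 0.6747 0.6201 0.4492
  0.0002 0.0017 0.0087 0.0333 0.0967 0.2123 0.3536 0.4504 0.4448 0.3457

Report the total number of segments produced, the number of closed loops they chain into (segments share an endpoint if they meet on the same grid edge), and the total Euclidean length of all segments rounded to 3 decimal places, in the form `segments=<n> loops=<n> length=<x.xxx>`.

segments=14 loops=1 length=10.528

cell (1,5): code 0100 → (1.915,6.000)–(2.000,5.895)
cell (1,6): code 1100 → (1.679,7.000)–(1.915,6.000)
cell (1,7): code 1000 → (2.000,7.659)–(1.679,7.000)
cell (2,5): code 0110 → (2.000,5.895)–(3.000,5.338)
cell (2,7): code 1101 → (2.298,8.000)–(2.000,7.659)
cell (2,8): code 1000 → (3.000,8.457)–(2.298,8.000)
cell (3,5): code 0110 → (3.000,5.338)–(4.000,5.505)
cell (3,8): code 1001 → (4.000,8.530)–(3.000,8.457)
cell (4,5): code 0010 → (4.000,5.505)–(4.705,6.000)
cell (4,6): code 0111 → (4.705,6.000)–(5.000,6.529)
cell (4,8): code 1001 → (5.000,8.018)–(4.000,8.530)
cell (5,6): code 0010 → (5.000,6.529)–(5.257,7.000)
cell (5,7): code 0011 → (5.257,7.000)–(5.018,8.000)
cell (5,8): code 0001 → (5.018,8.000)–(5.000,8.018)
total: 14 segments, chained into 1 closed loop(s), length Σ = 10.527907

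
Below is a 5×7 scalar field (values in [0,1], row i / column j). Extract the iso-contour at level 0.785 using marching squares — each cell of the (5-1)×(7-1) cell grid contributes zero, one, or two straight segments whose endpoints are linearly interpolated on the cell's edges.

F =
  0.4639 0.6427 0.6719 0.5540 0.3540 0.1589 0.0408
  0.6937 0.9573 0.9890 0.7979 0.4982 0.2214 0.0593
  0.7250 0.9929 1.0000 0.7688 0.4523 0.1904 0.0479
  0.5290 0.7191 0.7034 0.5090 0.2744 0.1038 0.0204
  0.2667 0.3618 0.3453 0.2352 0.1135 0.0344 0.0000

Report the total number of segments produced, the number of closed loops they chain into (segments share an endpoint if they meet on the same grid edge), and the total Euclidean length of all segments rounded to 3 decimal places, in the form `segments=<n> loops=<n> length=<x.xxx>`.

cell (0,0): code 0100 → (0.452,1.000)–(1.000,0.346)
cell (0,1): code 1100 → (0.357,2.000)–(0.452,1.000)
cell (0,2): code 1100 → (0.947,3.000)–(0.357,2.000)
cell (0,3): code 1000 → (1.000,3.043)–(0.947,3.000)
cell (1,0): code 0110 → (1.000,0.346)–(2.000,0.224)
cell (1,2): code 1011 → (2.000,2.930)–(1.443,3.000)
cell (1,3): code 0001 → (1.443,3.000)–(1.000,3.043)
cell (2,0): code 0010 → (2.000,0.224)–(2.759,1.000)
cell (2,1): code 0011 → (2.759,1.000)–(2.725,2.000)
cell (2,2): code 0001 → (2.725,2.000)–(2.000,2.930)
total: 10 segments, chained into 1 closed loop(s), length Σ = 8.366147

segments=10 loops=1 length=8.366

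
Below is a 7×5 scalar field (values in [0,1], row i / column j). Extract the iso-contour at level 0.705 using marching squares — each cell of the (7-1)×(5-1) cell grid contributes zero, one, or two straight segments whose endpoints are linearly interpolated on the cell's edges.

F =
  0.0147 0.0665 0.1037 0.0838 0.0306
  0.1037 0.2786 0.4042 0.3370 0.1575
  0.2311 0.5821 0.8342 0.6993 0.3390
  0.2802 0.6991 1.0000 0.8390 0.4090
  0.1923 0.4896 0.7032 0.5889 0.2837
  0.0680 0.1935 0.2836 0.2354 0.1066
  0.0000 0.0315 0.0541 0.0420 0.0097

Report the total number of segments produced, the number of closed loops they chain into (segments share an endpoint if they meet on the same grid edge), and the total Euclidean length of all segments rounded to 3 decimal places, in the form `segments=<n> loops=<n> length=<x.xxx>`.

cell (1,1): code 0100 → (1.700,2.000)–(2.000,1.488)
cell (1,2): code 1000 → (2.000,2.958)–(1.700,2.000)
cell (2,1): code 0110 → (2.000,1.488)–(3.000,1.020)
cell (2,2): code 1101 → (2.041,3.000)–(2.000,2.958)
cell (2,3): code 1000 → (3.000,3.312)–(2.041,3.000)
cell (3,1): code 0010 → (3.000,1.020)–(3.994,2.000)
cell (3,2): code 0011 → (3.994,2.000)–(3.536,3.000)
cell (3,3): code 0001 → (3.536,3.000)–(3.000,3.312)
total: 8 segments, chained into 1 closed loop(s), length Σ = 6.885059

segments=8 loops=1 length=6.885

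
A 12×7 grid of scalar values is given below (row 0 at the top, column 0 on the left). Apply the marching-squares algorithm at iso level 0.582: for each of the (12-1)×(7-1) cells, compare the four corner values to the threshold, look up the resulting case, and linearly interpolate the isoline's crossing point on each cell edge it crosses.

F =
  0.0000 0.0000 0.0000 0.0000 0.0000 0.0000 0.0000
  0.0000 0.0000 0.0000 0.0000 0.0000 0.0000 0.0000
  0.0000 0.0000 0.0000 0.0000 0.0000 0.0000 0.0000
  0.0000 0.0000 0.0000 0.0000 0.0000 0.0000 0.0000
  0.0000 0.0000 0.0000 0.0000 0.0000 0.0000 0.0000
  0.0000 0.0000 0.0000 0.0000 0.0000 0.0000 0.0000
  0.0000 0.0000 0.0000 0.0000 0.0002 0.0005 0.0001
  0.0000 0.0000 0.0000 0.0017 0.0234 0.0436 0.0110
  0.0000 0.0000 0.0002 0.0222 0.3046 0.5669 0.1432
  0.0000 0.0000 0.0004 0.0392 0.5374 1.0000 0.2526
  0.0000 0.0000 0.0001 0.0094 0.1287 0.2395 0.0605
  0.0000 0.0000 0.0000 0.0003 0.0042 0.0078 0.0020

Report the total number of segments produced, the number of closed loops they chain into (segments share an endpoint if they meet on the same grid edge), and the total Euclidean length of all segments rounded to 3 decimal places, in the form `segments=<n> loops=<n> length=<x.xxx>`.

segments=4 loops=1 length=4.279

cell (8,4): code 0100 → (8.035,5.000)–(9.000,4.096)
cell (8,5): code 1000 → (9.000,5.559)–(8.035,5.000)
cell (9,4): code 0010 → (9.000,4.096)–(9.550,5.000)
cell (9,5): code 0001 → (9.550,5.000)–(9.000,5.559)
total: 4 segments, chained into 1 closed loop(s), length Σ = 4.279347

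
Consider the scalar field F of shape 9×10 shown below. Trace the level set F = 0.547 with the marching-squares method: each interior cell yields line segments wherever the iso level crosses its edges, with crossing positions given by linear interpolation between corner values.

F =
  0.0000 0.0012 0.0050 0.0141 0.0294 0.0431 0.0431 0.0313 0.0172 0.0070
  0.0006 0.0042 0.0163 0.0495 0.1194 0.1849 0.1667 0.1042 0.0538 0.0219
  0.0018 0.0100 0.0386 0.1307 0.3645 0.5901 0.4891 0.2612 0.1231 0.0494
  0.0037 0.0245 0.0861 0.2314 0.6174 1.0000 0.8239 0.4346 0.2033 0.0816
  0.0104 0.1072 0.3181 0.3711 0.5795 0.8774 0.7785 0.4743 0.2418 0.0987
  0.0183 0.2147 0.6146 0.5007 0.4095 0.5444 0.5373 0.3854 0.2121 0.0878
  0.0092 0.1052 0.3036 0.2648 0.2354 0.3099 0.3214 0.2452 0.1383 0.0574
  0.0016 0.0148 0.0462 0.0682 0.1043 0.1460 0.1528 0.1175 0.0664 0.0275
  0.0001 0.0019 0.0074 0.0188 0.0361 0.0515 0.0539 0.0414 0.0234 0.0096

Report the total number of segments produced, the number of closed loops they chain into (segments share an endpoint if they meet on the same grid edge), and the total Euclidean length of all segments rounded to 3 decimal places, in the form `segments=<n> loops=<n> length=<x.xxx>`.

segments=16 loops=2 length=11.347

cell (1,4): code 0100 → (1.894,5.000)–(2.000,4.809)
cell (1,5): code 1000 → (2.000,5.427)–(1.894,5.000)
cell (2,3): code 0100 → (2.722,4.000)–(3.000,3.818)
cell (2,4): code 1110 → (2.000,4.809)–(2.722,4.000)
cell (2,5): code 1101 → (2.173,6.000)–(2.000,5.427)
cell (2,6): code 1000 → (3.000,6.711)–(2.173,6.000)
cell (3,3): code 0110 → (3.000,3.818)–(4.000,3.844)
cell (3,6): code 1001 → (4.000,6.761)–(3.000,6.711)
cell (4,1): code 0100 → (4.772,2.000)–(5.000,1.831)
cell (4,2): code 1000 → (5.000,2.594)–(4.772,2.000)
cell (4,3): code 0010 → (4.000,3.844)–(4.191,4.000)
cell (4,4): code 0011 → (4.191,4.000)–(4.992,5.000)
cell (4,5): code 0011 → (4.992,5.000)–(4.960,6.000)
cell (4,6): code 0001 → (4.960,6.000)–(4.000,6.761)
cell (5,1): code 0010 → (5.000,1.831)–(5.217,2.000)
cell (5,2): code 0001 → (5.217,2.000)–(5.000,2.594)
total: 16 segments, chained into 2 closed loop(s), length Σ = 11.346913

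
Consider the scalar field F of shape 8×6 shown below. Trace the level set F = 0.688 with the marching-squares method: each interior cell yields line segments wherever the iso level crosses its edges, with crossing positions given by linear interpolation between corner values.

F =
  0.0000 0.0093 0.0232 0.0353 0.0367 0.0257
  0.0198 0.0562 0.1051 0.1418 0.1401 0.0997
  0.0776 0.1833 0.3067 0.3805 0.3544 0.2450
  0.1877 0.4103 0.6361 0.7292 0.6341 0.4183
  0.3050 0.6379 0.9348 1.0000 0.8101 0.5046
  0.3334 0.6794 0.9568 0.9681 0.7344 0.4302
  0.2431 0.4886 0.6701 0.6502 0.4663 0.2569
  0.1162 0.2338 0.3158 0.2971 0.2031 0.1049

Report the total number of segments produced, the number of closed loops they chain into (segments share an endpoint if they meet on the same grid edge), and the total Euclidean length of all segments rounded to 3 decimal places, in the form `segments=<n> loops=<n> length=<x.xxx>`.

segments=12 loops=1 length=9.953

cell (2,2): code 0100 → (2.882,3.000)–(3.000,2.557)
cell (2,3): code 1000 → (3.000,3.433)–(2.882,3.000)
cell (3,1): code 0100 → (3.174,2.000)–(4.000,1.169)
cell (3,2): code 1110 → (3.000,2.557)–(3.174,2.000)
cell (3,3): code 1101 → (3.306,4.000)–(3.000,3.433)
cell (3,4): code 1000 → (4.000,4.400)–(3.306,4.000)
cell (4,1): code 0110 → (4.000,1.169)–(5.000,1.031)
cell (4,4): code 1001 → (5.000,4.153)–(4.000,4.400)
cell (5,1): code 0010 → (5.000,1.031)–(5.938,2.000)
cell (5,2): code 0011 → (5.938,2.000)–(5.881,3.000)
cell (5,3): code 0011 → (5.881,3.000)–(5.173,4.000)
cell (5,4): code 0001 → (5.173,4.000)–(5.000,4.153)
total: 12 segments, chained into 1 closed loop(s), length Σ = 9.953318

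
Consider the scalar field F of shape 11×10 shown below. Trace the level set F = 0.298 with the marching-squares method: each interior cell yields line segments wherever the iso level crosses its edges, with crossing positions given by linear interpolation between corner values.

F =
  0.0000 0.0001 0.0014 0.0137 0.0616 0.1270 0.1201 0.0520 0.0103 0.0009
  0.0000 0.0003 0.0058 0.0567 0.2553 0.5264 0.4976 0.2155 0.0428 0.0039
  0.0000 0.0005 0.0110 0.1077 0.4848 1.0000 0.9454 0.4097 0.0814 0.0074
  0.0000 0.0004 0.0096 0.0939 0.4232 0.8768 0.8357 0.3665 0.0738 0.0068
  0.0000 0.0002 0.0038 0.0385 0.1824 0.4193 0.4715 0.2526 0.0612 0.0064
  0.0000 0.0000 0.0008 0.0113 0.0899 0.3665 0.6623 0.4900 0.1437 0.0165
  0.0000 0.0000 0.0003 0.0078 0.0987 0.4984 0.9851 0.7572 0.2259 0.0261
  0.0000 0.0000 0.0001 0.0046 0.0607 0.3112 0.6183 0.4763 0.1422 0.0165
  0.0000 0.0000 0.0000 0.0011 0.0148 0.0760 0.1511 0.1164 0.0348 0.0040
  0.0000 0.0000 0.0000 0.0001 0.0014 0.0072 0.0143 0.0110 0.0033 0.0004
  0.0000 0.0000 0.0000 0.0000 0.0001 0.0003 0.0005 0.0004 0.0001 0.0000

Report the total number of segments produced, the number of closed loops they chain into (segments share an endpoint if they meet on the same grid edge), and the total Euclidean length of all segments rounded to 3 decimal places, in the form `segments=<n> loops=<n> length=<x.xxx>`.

segments=24 loops=1 length=19.248

cell (0,4): code 0100 → (0.428,5.000)–(1.000,4.158)
cell (0,5): code 1100 → (0.471,6.000)–(0.428,5.000)
cell (0,6): code 1000 → (1.000,6.708)–(0.471,6.000)
cell (1,3): code 0100 → (1.186,4.000)–(2.000,3.505)
cell (1,4): code 1110 → (1.000,4.158)–(1.186,4.000)
cell (1,6): code 1101 → (1.425,7.000)–(1.000,6.708)
cell (1,7): code 1000 → (2.000,7.340)–(1.425,7.000)
cell (2,3): code 0110 → (2.000,3.505)–(3.000,3.620)
cell (2,7): code 1001 → (3.000,7.234)–(2.000,7.340)
cell (3,3): code 0010 → (3.000,3.620)–(3.520,4.000)
cell (3,4): code 0111 → (3.520,4.000)–(4.000,4.488)
cell (3,6): code 1011 → (4.000,6.793)–(3.601,7.000)
cell (3,7): code 0001 → (3.601,7.000)–(3.000,7.234)
cell (4,4): code 0110 → (4.000,4.488)–(5.000,4.752)
cell (4,6): code 1101 → (4.191,7.000)–(4.000,6.793)
cell (4,7): code 1000 → (5.000,7.554)–(4.191,7.000)
cell (5,4): code 0110 → (5.000,4.752)–(6.000,4.499)
cell (5,7): code 1001 → (6.000,7.864)–(5.000,7.554)
cell (6,4): code 0110 → (6.000,4.499)–(7.000,4.947)
cell (6,7): code 1001 → (7.000,7.534)–(6.000,7.864)
cell (7,4): code 0010 → (7.000,4.947)–(7.056,5.000)
cell (7,5): code 0011 → (7.056,5.000)–(7.686,6.000)
cell (7,6): code 0011 → (7.686,6.000)–(7.495,7.000)
cell (7,7): code 0001 → (7.495,7.000)–(7.000,7.534)
total: 24 segments, chained into 1 closed loop(s), length Σ = 19.248221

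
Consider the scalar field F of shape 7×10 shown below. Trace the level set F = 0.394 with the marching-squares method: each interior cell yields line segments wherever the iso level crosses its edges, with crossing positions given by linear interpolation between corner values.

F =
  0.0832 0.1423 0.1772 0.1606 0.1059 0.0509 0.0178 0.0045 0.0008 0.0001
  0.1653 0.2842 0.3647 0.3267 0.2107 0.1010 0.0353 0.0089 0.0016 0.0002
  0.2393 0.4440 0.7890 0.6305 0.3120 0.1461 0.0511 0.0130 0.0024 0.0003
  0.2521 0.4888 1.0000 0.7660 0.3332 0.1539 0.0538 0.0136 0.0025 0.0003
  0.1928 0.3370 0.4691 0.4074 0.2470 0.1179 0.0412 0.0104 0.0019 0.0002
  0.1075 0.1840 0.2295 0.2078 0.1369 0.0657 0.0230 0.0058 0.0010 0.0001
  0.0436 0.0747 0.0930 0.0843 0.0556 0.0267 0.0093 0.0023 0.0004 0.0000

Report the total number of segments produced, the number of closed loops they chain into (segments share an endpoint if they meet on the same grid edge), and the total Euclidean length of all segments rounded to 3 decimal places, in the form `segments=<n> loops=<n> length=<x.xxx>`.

cell (1,0): code 0100 → (1.687,1.000)–(2.000,0.756)
cell (1,1): code 1100 → (1.069,2.000)–(1.687,1.000)
cell (1,2): code 1100 → (1.222,3.000)–(1.069,2.000)
cell (1,3): code 1000 → (2.000,3.743)–(1.222,3.000)
cell (2,0): code 0110 → (2.000,0.756)–(3.000,0.599)
cell (2,3): code 1001 → (3.000,3.860)–(2.000,3.743)
cell (3,0): code 0010 → (3.000,0.599)–(3.625,1.000)
cell (3,1): code 0111 → (3.625,1.000)–(4.000,1.431)
cell (3,3): code 1001 → (4.000,3.084)–(3.000,3.860)
cell (4,1): code 0010 → (4.000,1.431)–(4.313,2.000)
cell (4,2): code 0011 → (4.313,2.000)–(4.067,3.000)
cell (4,3): code 0001 → (4.067,3.000)–(4.000,3.084)
total: 12 segments, chained into 1 closed loop(s), length Σ = 10.044755

segments=12 loops=1 length=10.045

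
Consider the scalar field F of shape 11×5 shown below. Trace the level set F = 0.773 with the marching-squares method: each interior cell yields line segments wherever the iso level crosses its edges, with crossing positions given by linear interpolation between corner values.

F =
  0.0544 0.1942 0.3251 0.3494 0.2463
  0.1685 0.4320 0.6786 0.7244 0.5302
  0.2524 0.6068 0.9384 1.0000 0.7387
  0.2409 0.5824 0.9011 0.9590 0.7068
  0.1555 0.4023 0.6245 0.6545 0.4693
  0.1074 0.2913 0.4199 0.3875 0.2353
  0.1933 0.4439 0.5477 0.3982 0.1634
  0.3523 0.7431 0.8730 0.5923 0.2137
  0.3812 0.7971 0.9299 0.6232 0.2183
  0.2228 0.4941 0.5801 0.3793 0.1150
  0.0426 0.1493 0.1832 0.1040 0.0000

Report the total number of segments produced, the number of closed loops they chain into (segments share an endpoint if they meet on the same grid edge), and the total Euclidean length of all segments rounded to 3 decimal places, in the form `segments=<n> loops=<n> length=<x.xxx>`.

cell (1,1): code 0100 → (1.363,2.000)–(2.000,1.501)
cell (1,2): code 1100 → (1.176,3.000)–(1.363,2.000)
cell (1,3): code 1000 → (2.000,3.869)–(1.176,3.000)
cell (2,1): code 0110 → (2.000,1.501)–(3.000,1.598)
cell (2,3): code 1001 → (3.000,3.738)–(2.000,3.869)
cell (3,1): code 0010 → (3.000,1.598)–(3.463,2.000)
cell (3,2): code 0011 → (3.463,2.000)–(3.611,3.000)
cell (3,3): code 0001 → (3.611,3.000)–(3.000,3.738)
cell (6,1): code 0100 → (6.693,2.000)–(7.000,1.230)
cell (6,2): code 1000 → (7.000,2.356)–(6.693,2.000)
cell (7,0): code 0100 → (7.554,1.000)–(8.000,0.942)
cell (7,1): code 1110 → (7.000,1.230)–(7.554,1.000)
cell (7,2): code 1001 → (8.000,2.512)–(7.000,2.356)
cell (8,0): code 0010 → (8.000,0.942)–(8.080,1.000)
cell (8,1): code 0011 → (8.080,1.000)–(8.449,2.000)
cell (8,2): code 0001 → (8.449,2.000)–(8.000,2.512)
total: 16 segments, chained into 2 closed loop(s), length Σ = 12.824022

segments=16 loops=2 length=12.824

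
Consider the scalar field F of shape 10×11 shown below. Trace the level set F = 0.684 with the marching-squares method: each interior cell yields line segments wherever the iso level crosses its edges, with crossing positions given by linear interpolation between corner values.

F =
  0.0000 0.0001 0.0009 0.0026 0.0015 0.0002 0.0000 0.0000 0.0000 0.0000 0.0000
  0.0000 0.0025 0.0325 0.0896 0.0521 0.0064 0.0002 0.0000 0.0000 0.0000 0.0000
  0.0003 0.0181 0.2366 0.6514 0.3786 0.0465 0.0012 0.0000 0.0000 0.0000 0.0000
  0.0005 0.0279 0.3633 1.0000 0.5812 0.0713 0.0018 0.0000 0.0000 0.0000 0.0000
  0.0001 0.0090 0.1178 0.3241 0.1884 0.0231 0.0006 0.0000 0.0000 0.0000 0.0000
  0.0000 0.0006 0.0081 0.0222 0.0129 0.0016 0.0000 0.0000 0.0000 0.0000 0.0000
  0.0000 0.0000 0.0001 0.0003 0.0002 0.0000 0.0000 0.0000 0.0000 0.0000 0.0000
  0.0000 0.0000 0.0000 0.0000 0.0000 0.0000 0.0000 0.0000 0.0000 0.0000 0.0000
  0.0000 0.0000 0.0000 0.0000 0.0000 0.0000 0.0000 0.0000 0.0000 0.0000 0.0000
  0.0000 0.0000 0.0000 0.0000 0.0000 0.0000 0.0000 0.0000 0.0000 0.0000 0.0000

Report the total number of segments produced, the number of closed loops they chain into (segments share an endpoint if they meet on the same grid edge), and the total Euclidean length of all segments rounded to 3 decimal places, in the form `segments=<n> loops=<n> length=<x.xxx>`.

segments=4 loops=1 length=3.782

cell (2,2): code 0100 → (2.094,3.000)–(3.000,2.504)
cell (2,3): code 1000 → (3.000,3.755)–(2.094,3.000)
cell (3,2): code 0010 → (3.000,2.504)–(3.468,3.000)
cell (3,3): code 0001 → (3.468,3.000)–(3.000,3.755)
total: 4 segments, chained into 1 closed loop(s), length Σ = 3.782357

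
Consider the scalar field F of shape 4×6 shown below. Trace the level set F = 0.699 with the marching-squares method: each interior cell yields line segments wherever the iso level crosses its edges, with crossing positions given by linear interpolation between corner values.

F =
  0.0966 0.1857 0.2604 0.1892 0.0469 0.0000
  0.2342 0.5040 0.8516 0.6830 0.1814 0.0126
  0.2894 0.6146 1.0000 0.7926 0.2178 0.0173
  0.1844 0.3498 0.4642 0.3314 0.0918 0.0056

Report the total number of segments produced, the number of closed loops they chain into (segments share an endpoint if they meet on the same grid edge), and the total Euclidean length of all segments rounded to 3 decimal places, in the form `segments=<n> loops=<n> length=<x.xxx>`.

segments=8 loops=1 length=5.836

cell (0,1): code 0100 → (0.742,2.000)–(1.000,1.561)
cell (0,2): code 1000 → (1.000,2.905)–(0.742,2.000)
cell (1,1): code 0110 → (1.000,1.561)–(2.000,1.219)
cell (1,2): code 1101 → (1.146,3.000)–(1.000,2.905)
cell (1,3): code 1000 → (2.000,3.163)–(1.146,3.000)
cell (2,1): code 0010 → (2.000,1.219)–(2.562,2.000)
cell (2,2): code 0011 → (2.562,2.000)–(2.203,3.000)
cell (2,3): code 0001 → (2.203,3.000)–(2.000,3.163)
total: 8 segments, chained into 1 closed loop(s), length Σ = 5.835535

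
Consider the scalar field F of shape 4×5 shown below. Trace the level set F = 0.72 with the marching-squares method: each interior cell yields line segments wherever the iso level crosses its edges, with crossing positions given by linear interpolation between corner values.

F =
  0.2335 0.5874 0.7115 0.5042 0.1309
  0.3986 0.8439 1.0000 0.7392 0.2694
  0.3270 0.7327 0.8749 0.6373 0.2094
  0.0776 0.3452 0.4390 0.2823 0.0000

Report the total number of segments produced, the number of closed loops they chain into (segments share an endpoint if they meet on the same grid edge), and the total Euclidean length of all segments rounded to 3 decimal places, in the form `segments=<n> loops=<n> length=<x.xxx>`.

segments=10 loops=1 length=7.044

cell (0,0): code 0100 → (0.517,1.000)–(1.000,0.722)
cell (0,1): code 1100 → (0.029,2.000)–(0.517,1.000)
cell (0,2): code 1100 → (0.918,3.000)–(0.029,2.000)
cell (0,3): code 1000 → (1.000,3.041)–(0.918,3.000)
cell (1,0): code 0110 → (1.000,0.722)–(2.000,0.969)
cell (1,2): code 1011 → (2.000,2.652)–(1.188,3.000)
cell (1,3): code 0001 → (1.188,3.000)–(1.000,3.041)
cell (2,0): code 0010 → (2.000,0.969)–(2.033,1.000)
cell (2,1): code 0011 → (2.033,1.000)–(2.355,2.000)
cell (2,2): code 0001 → (2.355,2.000)–(2.000,2.652)
total: 10 segments, chained into 1 closed loop(s), length Σ = 7.043684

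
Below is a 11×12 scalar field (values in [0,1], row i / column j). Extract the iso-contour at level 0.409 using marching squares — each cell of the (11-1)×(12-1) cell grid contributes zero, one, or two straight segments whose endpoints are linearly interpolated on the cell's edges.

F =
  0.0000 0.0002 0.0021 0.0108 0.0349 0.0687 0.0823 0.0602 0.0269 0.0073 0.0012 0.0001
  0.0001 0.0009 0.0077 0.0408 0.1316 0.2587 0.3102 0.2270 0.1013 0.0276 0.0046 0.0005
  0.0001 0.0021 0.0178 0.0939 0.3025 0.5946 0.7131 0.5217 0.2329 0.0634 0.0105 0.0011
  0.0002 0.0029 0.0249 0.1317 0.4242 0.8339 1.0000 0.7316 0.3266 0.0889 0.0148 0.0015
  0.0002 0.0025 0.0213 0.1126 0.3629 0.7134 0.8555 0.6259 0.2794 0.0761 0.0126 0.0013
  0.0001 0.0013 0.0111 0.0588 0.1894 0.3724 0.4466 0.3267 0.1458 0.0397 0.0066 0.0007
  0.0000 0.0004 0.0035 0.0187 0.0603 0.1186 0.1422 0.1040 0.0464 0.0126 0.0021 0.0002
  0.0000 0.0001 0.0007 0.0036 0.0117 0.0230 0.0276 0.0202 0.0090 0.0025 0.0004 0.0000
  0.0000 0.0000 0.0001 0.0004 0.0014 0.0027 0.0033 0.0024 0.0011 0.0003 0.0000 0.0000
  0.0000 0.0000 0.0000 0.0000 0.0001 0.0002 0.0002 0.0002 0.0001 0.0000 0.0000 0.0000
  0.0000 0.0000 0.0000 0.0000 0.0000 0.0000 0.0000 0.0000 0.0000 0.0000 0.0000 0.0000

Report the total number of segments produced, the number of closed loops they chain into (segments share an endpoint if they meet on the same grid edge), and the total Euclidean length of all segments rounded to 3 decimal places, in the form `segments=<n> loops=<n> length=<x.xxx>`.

segments=16 loops=1 length=11.976

cell (1,4): code 0100 → (1.447,5.000)–(2.000,4.365)
cell (1,5): code 1100 → (1.245,6.000)–(1.447,5.000)
cell (1,6): code 1100 → (1.618,7.000)–(1.245,6.000)
cell (1,7): code 1000 → (2.000,7.390)–(1.618,7.000)
cell (2,3): code 0100 → (2.875,4.000)–(3.000,3.948)
cell (2,4): code 1110 → (2.000,4.365)–(2.875,4.000)
cell (2,7): code 1001 → (3.000,7.797)–(2.000,7.390)
cell (3,3): code 0010 → (3.000,3.948)–(3.248,4.000)
cell (3,4): code 0111 → (3.248,4.000)–(4.000,4.132)
cell (3,7): code 1001 → (4.000,7.626)–(3.000,7.797)
cell (4,4): code 0010 → (4.000,4.132)–(4.893,5.000)
cell (4,5): code 0111 → (4.893,5.000)–(5.000,5.493)
cell (4,6): code 1011 → (5.000,6.314)–(4.725,7.000)
cell (4,7): code 0001 → (4.725,7.000)–(4.000,7.626)
cell (5,5): code 0010 → (5.000,5.493)–(5.124,6.000)
cell (5,6): code 0001 → (5.124,6.000)–(5.000,6.314)
total: 16 segments, chained into 1 closed loop(s), length Σ = 11.975795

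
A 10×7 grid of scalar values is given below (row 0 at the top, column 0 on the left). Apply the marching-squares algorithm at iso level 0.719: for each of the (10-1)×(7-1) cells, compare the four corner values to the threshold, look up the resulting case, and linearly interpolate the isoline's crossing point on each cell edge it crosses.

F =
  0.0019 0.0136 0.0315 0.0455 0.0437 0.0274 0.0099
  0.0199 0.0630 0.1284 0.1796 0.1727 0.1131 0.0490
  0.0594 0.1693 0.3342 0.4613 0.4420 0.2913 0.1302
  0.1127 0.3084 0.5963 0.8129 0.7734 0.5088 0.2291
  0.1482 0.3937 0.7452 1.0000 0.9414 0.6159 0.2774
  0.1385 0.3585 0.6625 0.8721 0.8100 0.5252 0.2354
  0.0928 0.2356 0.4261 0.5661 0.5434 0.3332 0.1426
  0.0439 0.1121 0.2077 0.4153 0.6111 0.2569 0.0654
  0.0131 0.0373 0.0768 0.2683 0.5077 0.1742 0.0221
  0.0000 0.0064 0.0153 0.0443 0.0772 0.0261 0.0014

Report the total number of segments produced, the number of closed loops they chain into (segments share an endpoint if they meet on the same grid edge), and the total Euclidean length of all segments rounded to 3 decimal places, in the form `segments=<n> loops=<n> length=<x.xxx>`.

segments=12 loops=1 length=8.566

cell (2,2): code 0100 → (2.733,3.000)–(3.000,2.566)
cell (2,3): code 1100 → (2.836,4.000)–(2.733,3.000)
cell (2,4): code 1000 → (3.000,4.206)–(2.836,4.000)
cell (3,1): code 0100 → (3.824,2.000)–(4.000,1.925)
cell (3,2): code 1110 → (3.000,2.566)–(3.824,2.000)
cell (3,4): code 1001 → (4.000,4.683)–(3.000,4.206)
cell (4,1): code 0010 → (4.000,1.925)–(4.317,2.000)
cell (4,2): code 0111 → (4.317,2.000)–(5.000,2.270)
cell (4,4): code 1001 → (5.000,4.320)–(4.000,4.683)
cell (5,2): code 0010 → (5.000,2.270)–(5.500,3.000)
cell (5,3): code 0011 → (5.500,3.000)–(5.341,4.000)
cell (5,4): code 0001 → (5.341,4.000)–(5.000,4.320)
total: 12 segments, chained into 1 closed loop(s), length Σ = 8.566317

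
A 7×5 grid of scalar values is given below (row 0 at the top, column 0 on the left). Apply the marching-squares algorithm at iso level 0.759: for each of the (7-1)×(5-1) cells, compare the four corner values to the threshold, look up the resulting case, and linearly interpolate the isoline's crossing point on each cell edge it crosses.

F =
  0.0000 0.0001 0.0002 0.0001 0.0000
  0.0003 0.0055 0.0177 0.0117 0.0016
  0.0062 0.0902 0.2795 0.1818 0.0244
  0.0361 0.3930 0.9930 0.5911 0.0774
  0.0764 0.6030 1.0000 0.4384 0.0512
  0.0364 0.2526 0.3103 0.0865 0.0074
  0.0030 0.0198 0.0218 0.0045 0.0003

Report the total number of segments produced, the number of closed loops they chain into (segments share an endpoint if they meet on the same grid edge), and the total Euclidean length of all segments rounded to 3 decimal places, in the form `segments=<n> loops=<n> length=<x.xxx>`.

segments=6 loops=1 length=4.467

cell (2,1): code 0100 → (2.672,2.000)–(3.000,1.610)
cell (2,2): code 1000 → (3.000,2.582)–(2.672,2.000)
cell (3,1): code 0110 → (3.000,1.610)–(4.000,1.393)
cell (3,2): code 1001 → (4.000,2.429)–(3.000,2.582)
cell (4,1): code 0010 → (4.000,1.393)–(4.349,2.000)
cell (4,2): code 0001 → (4.349,2.000)–(4.000,2.429)
total: 6 segments, chained into 1 closed loop(s), length Σ = 4.466591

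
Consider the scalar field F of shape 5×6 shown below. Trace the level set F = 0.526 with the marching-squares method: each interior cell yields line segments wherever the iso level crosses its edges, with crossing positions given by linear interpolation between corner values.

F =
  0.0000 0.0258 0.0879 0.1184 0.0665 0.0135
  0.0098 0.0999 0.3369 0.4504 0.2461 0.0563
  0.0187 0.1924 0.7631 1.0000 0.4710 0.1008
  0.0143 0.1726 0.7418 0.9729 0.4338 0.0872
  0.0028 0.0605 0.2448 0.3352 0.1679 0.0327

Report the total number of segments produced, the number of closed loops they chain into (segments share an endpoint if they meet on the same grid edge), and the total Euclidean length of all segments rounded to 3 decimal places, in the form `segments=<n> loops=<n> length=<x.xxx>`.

segments=8 loops=1 length=7.684

cell (1,1): code 0100 → (1.444,2.000)–(2.000,1.585)
cell (1,2): code 1100 → (1.138,3.000)–(1.444,2.000)
cell (1,3): code 1000 → (2.000,3.896)–(1.138,3.000)
cell (2,1): code 0110 → (2.000,1.585)–(3.000,1.621)
cell (2,3): code 1001 → (3.000,3.829)–(2.000,3.896)
cell (3,1): code 0010 → (3.000,1.621)–(3.434,2.000)
cell (3,2): code 0011 → (3.434,2.000)–(3.701,3.000)
cell (3,3): code 0001 → (3.701,3.000)–(3.000,3.829)
total: 8 segments, chained into 1 closed loop(s), length Σ = 7.683557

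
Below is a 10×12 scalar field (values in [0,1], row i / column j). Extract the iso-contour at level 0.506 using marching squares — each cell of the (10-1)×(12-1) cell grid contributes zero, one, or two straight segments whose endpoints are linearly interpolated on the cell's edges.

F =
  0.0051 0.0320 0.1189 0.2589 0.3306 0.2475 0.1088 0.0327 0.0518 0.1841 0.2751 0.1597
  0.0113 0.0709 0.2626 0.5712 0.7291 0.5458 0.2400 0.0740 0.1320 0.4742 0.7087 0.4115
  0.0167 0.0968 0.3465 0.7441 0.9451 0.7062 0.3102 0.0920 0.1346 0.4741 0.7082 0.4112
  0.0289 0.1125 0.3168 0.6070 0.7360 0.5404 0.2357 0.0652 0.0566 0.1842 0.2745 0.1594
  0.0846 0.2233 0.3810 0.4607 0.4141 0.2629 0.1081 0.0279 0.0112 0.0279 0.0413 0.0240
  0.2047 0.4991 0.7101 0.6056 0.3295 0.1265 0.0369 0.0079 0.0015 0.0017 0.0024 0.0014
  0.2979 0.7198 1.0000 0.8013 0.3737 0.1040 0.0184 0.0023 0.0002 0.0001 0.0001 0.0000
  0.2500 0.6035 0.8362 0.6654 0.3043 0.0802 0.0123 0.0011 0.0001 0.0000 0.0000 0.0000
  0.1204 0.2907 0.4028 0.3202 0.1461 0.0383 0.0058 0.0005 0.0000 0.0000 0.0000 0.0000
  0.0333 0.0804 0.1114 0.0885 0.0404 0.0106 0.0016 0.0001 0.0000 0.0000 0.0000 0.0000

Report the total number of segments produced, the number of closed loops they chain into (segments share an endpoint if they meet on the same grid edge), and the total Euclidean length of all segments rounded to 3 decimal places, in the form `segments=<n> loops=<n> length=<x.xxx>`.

segments=30 loops=3 length=25.967

cell (0,2): code 0100 → (0.791,3.000)–(1.000,2.789)
cell (0,3): code 1100 → (0.440,4.000)–(0.791,3.000)
cell (0,4): code 1100 → (0.867,5.000)–(0.440,4.000)
cell (0,5): code 1000 → (1.000,5.130)–(0.867,5.000)
cell (0,9): code 0100 → (0.533,10.000)–(1.000,9.136)
cell (0,10): code 1000 → (1.000,10.682)–(0.533,10.000)
cell (1,2): code 0110 → (1.000,2.789)–(2.000,2.401)
cell (1,5): code 1001 → (2.000,5.506)–(1.000,5.130)
cell (1,9): code 0110 → (1.000,9.136)–(2.000,9.136)
cell (1,10): code 1001 → (2.000,10.681)–(1.000,10.682)
cell (2,2): code 0110 → (2.000,2.401)–(3.000,2.652)
cell (2,5): code 1001 → (3.000,5.113)–(2.000,5.506)
cell (2,9): code 0010 → (2.000,9.136)–(2.466,10.000)
cell (2,10): code 0001 → (2.466,10.000)–(2.000,10.681)
cell (3,2): code 0010 → (3.000,2.652)–(3.690,3.000)
cell (3,3): code 0011 → (3.690,3.000)–(3.715,4.000)
cell (3,4): code 0011 → (3.715,4.000)–(3.124,5.000)
cell (3,5): code 0001 → (3.124,5.000)–(3.000,5.113)
cell (4,1): code 0100 → (4.380,2.000)–(5.000,1.033)
cell (4,2): code 1100 → (4.313,3.000)–(4.380,2.000)
cell (4,3): code 1000 → (5.000,3.361)–(4.313,3.000)
cell (5,0): code 0100 → (5.031,1.000)–(6.000,0.493)
cell (5,1): code 1110 → (5.000,1.033)–(5.031,1.000)
cell (5,3): code 1001 → (6.000,3.691)–(5.000,3.361)
cell (6,0): code 0110 → (6.000,0.493)–(7.000,0.724)
cell (6,3): code 1001 → (7.000,3.441)–(6.000,3.691)
cell (7,0): code 0010 → (7.000,0.724)–(7.312,1.000)
cell (7,1): code 0011 → (7.312,1.000)–(7.762,2.000)
cell (7,2): code 0011 → (7.762,2.000)–(7.462,3.000)
cell (7,3): code 0001 → (7.462,3.000)–(7.000,3.441)
total: 30 segments, chained into 3 closed loop(s), length Σ = 25.966718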